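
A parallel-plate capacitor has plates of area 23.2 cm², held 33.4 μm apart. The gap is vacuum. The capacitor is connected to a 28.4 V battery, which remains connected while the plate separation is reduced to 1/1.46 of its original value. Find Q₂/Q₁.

Battery connected ⇒ V is held fixed.
C₂ = 1.46 C₁ and Q = CV, so Q₂/Q₁ = C₂/C₁ = 1.46.

1.46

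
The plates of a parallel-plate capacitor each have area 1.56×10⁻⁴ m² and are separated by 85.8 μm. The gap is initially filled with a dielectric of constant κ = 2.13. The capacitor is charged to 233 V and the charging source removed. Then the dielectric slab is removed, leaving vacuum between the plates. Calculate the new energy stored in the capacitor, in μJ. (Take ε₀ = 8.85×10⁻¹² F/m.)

Initially C₁ = κε₀A/d = 2.13 × 8.85×10⁻¹² × 1.56×10⁻⁴ / 8.58×10⁻⁵ = 3.43×10⁻¹¹ F.
U₁ = 9.30×10⁻⁷ J.
Isolated ⇒ Q is held fixed. C₂ = 0.469 C₁ and U = Q²/(2C), so U₂/U₁ = C₁/C₂ = 2.13.
U₂ = 2.13 × 9.30×10⁻⁷ = 1.98×10⁻⁶ J.

U ≈ 1.98 μJ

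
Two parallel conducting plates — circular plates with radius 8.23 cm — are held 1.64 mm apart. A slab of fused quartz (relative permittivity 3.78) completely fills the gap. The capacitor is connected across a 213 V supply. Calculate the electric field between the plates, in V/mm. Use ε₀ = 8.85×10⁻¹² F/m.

E = V/d = 213 / 1.64×10⁻³ = 1.30×10⁵ V/m.

E ≈ 130 V/mm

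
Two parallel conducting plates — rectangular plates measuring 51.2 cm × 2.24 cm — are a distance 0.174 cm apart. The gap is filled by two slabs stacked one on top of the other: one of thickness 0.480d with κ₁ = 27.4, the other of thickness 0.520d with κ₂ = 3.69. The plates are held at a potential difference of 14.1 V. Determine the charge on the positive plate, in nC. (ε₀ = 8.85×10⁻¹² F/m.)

5.19 nC

A = 51.2 × 2.24 cm² = 1.15×10⁻² m².
Stacked slabs ⇒ two capacitors in series, each with the full plate area.
C₁ = κ₁ε₀A/d₁ = 27.4 × 8.85×10⁻¹² × 1.15×10⁻² / 8.35×10⁻⁴ = 3.33×10⁻⁹ F.
C₂ = κ₂ε₀A/d₂ = 3.69 × 8.85×10⁻¹² × 1.15×10⁻² / 9.05×10⁻⁴ = 4.14×10⁻¹⁰ F.
C = (1/C₁ + 1/C₂)⁻¹ = 3.68×10⁻¹⁰ F.
Q = CV = 3.68×10⁻¹⁰ × 14.1 = 5.19×10⁻⁹ C.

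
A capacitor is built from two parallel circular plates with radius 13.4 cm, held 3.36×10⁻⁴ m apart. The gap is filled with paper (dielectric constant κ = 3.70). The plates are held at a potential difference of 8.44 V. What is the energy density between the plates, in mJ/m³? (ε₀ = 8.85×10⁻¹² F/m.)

E = V/d = 8.44 / 3.36×10⁻⁴ = 2.51×10⁴ V/m.
u = ½κε₀E² = ½ × 3.70 × 8.85×10⁻¹² × (2.51×10⁴)² = 1.03×10⁻² J/m³.

10.3 mJ/m³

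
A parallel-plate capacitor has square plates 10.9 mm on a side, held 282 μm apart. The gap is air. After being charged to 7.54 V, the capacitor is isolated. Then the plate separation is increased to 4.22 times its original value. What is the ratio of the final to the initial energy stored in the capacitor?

U₂/U₁ ≈ 4.22

Isolated ⇒ Q is held fixed.
C₂ = 0.237 C₁ and U = Q²/(2C), so U₂/U₁ = C₁/C₂ = 4.22.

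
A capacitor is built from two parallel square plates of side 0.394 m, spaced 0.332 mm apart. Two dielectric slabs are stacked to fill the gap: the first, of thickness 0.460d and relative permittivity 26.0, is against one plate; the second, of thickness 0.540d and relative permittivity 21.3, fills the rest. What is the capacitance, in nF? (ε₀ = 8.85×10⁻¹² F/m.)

A = (0.394 m)² = 0.155 m².
Stacked slabs ⇒ two capacitors in series, each with the full plate area.
C₁ = κ₁ε₀A/d₁ = 26.0 × 8.85×10⁻¹² × 0.155 / 1.53×10⁻⁴ = 2.34×10⁻⁷ F.
C₂ = κ₂ε₀A/d₂ = 21.3 × 8.85×10⁻¹² × 0.155 / 1.79×10⁻⁴ = 1.63×10⁻⁷ F.
C = (1/C₁ + 1/C₂)⁻¹ = 9.61×10⁻⁸ F.

C ≈ 96.1 nF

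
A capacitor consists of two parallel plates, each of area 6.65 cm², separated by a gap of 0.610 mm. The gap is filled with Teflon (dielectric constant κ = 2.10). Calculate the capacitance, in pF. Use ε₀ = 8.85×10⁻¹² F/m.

20.3 pF

A = 6.65 cm² = 6.65×10⁻⁴ m².
C = κε₀A/d = 2.10 × 8.85×10⁻¹² × 6.65×10⁻⁴ / 6.10×10⁻⁴ = 2.03×10⁻¹¹ F.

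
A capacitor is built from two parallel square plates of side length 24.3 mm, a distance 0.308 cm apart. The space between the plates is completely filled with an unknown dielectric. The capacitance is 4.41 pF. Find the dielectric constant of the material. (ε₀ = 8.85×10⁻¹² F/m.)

2.60

A = (24.3 mm)² = 5.90×10⁻⁴ m².
κ = Cd/(ε₀A) = 4.41×10⁻¹² × 3.08×10⁻³ / (8.85×10⁻¹² × 5.90×10⁻⁴) = 2.60.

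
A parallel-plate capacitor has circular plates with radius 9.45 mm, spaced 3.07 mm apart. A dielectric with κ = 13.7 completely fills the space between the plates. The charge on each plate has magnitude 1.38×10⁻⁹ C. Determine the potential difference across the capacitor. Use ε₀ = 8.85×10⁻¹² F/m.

A = π(9.45 mm)² = 2.81×10⁻⁴ m².
C = κε₀A/d = 13.7 × 8.85×10⁻¹² × 2.81×10⁻⁴ / 3.07×10⁻³ = 1.11×10⁻¹¹ F.
V = Q/C = 1.38×10⁻⁹ / 1.11×10⁻¹¹ = 1.25×10² V.

V ≈ 125 V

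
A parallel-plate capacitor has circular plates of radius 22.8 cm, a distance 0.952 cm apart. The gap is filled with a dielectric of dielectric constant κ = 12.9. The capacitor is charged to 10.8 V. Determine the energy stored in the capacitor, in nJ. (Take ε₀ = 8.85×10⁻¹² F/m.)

114 nJ

A = π(22.8 cm)² = 0.163 m².
C = κε₀A/d = 12.9 × 8.85×10⁻¹² × 0.163 / 9.52×10⁻³ = 1.96×10⁻⁹ F.
U = ½CV² = ½ × 1.96×10⁻⁹ × (10.8)² = 1.14×10⁻⁷ J.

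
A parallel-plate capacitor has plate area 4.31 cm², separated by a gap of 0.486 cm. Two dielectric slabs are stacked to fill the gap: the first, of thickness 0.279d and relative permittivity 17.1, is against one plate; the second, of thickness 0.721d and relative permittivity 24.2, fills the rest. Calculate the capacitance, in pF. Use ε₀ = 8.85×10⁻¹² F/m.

17.0 pF

A = 4.31 cm² = 4.31×10⁻⁴ m².
Stacked slabs ⇒ two capacitors in series, each with the full plate area.
C₁ = κ₁ε₀A/d₁ = 17.1 × 8.85×10⁻¹² × 4.31×10⁻⁴ / 1.36×10⁻³ = 4.81×10⁻¹¹ F.
C₂ = κ₂ε₀A/d₂ = 24.2 × 8.85×10⁻¹² × 4.31×10⁻⁴ / 3.50×10⁻³ = 2.63×10⁻¹¹ F.
C = (1/C₁ + 1/C₂)⁻¹ = 1.70×10⁻¹¹ F.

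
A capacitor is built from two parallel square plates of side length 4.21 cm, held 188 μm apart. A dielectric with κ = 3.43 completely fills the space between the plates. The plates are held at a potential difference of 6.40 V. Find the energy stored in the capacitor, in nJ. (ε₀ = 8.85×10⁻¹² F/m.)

A = (4.21 cm)² = 1.77×10⁻³ m².
C = κε₀A/d = 3.43 × 8.85×10⁻¹² × 1.77×10⁻³ / 1.88×10⁻⁴ = 2.86×10⁻¹⁰ F.
U = ½CV² = ½ × 2.86×10⁻¹⁰ × (6.40)² = 5.86×10⁻⁹ J.

5.86 nJ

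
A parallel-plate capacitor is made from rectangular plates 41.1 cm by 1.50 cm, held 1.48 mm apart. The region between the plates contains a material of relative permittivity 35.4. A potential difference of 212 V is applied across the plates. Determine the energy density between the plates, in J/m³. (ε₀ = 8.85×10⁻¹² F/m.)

3.21 J/m³

E = V/d = 212 / 1.48×10⁻³ = 1.43×10⁵ V/m.
u = ½κε₀E² = ½ × 35.4 × 8.85×10⁻¹² × (1.43×10⁵)² = 3.21 J/m³.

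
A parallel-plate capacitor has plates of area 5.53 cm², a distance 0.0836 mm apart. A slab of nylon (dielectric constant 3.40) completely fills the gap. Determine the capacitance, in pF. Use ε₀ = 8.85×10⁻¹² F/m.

C ≈ 199 pF

A = 5.53 cm² = 5.53×10⁻⁴ m².
C = κε₀A/d = 3.40 × 8.85×10⁻¹² × 5.53×10⁻⁴ / 8.36×10⁻⁵ = 1.99×10⁻¹⁰ F.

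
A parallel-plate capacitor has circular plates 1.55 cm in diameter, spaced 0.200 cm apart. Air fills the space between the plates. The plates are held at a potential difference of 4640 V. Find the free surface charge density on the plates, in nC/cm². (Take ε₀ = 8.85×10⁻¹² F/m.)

A = π(1.55/2 cm)² = 1.89×10⁻⁴ m².
C = ε₀A/d = 8.85×10⁻¹² × 1.89×10⁻⁴ / 2.00×10⁻³ = 8.35×10⁻¹³ F.
σ = Q/A = CV/A = 8.35×10⁻¹³ × 4640 / 1.89×10⁻⁴ = 2.05×10⁻⁵ C/m².

σ ≈ 2.05 nC/cm²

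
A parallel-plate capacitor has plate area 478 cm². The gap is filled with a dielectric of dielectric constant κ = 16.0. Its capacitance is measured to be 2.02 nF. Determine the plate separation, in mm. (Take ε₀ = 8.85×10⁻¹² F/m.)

3.35 mm

A = 478 cm² = 4.78×10⁻² m².
d = κε₀A/C = 16.0 × 8.85×10⁻¹² × 4.78×10⁻² / 2.02×10⁻⁹ = 3.35×10⁻³ m.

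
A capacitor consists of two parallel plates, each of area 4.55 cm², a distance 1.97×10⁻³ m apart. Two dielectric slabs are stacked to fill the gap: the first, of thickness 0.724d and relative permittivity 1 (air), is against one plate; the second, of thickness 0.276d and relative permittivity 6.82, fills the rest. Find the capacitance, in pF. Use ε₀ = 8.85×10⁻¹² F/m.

A = 4.55 cm² = 4.55×10⁻⁴ m².
Stacked slabs ⇒ two capacitors in series, each with the full plate area.
C₁ = κ₁ε₀A/d₁ = 1.00 × 8.85×10⁻¹² × 4.55×10⁻⁴ / 1.43×10⁻³ = 2.82×10⁻¹² F.
C₂ = κ₂ε₀A/d₂ = 6.82 × 8.85×10⁻¹² × 4.55×10⁻⁴ / 5.44×10⁻⁴ = 5.05×10⁻¹¹ F.
C = (1/C₁ + 1/C₂)⁻¹ = 2.67×10⁻¹² F.

2.67 pF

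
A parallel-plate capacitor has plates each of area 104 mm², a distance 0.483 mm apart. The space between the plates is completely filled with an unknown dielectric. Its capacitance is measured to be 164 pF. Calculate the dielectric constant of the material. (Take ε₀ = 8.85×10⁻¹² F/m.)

86.1

A = 104 mm² = 1.04×10⁻⁴ m².
κ = Cd/(ε₀A) = 1.64×10⁻¹⁰ × 4.83×10⁻⁴ / (8.85×10⁻¹² × 1.04×10⁻⁴) = 86.1.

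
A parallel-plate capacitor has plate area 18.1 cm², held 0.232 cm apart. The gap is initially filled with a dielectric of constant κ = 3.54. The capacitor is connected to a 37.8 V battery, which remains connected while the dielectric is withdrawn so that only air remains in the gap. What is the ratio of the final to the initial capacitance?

C = κε₀A/d scales with κ, so C₂/C₁ = 1/κ = 1/3.54 = 0.282.

C₂/C₁ ≈ 0.282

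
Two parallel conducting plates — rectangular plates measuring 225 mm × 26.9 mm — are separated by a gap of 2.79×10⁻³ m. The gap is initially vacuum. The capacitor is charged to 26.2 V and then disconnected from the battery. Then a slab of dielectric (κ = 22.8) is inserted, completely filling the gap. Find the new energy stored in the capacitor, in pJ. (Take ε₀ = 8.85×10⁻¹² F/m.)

A = 225 × 26.9 mm² = 6.05×10⁻³ m².
Initially C₁ = ε₀A/d = 8.85×10⁻¹² × 6.05×10⁻³ / 2.79×10⁻³ = 1.92×10⁻¹¹ F.
U₁ = 6.59×10⁻⁹ J.
Isolated ⇒ Q is held fixed. C₂ = 22.8 C₁ and U = Q²/(2C), so U₂/U₁ = C₁/C₂ = 0.0439.
U₂ = 0.0439 × 6.59×10⁻⁹ = 2.89×10⁻¹⁰ J.

U ≈ 289 pJ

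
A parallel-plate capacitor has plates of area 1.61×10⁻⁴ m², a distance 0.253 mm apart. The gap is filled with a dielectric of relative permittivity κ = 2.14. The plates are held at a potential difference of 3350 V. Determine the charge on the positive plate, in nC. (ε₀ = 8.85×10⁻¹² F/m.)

C = κε₀A/d = 2.14 × 8.85×10⁻¹² × 1.61×10⁻⁴ / 2.53×10⁻⁴ = 1.21×10⁻¹¹ F.
Q = CV = 1.21×10⁻¹¹ × 3350 = 4.04×10⁻⁸ C.

Q ≈ 40.4 nC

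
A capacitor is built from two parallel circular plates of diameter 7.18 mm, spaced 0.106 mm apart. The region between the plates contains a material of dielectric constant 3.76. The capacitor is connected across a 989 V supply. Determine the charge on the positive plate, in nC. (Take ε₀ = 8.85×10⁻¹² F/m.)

A = π(7.18/2 mm)² = 4.05×10⁻⁵ m².
C = κε₀A/d = 3.76 × 8.85×10⁻¹² × 4.05×10⁻⁵ / 1.06×10⁻⁴ = 1.27×10⁻¹¹ F.
Q = CV = 1.27×10⁻¹¹ × 989 = 1.26×10⁻⁸ C.

12.6 nC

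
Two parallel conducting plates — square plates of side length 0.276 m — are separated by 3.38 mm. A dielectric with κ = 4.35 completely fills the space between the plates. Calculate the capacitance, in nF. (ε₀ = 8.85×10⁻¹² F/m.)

0.868 nF

A = (0.276 m)² = 7.62×10⁻² m².
C = κε₀A/d = 4.35 × 8.85×10⁻¹² × 7.62×10⁻² / 3.38×10⁻³ = 8.68×10⁻¹⁰ F.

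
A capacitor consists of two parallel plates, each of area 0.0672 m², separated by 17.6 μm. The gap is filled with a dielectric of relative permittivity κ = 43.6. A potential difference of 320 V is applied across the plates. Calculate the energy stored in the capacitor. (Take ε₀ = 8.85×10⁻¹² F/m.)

75.4 mJ

C = κε₀A/d = 43.6 × 8.85×10⁻¹² × 6.72×10⁻² / 1.76×10⁻⁵ = 1.47×10⁻⁶ F.
U = ½CV² = ½ × 1.47×10⁻⁶ × (320)² = 7.54×10⁻² J.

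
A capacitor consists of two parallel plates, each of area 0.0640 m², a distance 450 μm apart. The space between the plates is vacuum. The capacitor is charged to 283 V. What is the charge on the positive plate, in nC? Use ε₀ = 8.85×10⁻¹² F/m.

C = ε₀A/d = 8.85×10⁻¹² × 6.40×10⁻² / 4.50×10⁻⁴ = 1.26×10⁻⁹ F.
Q = CV = 1.26×10⁻⁹ × 283 = 3.56×10⁻⁷ C.

356 nC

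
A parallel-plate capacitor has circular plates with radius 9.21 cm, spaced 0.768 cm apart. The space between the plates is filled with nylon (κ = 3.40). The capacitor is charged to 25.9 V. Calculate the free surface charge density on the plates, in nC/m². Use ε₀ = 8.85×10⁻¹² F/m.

A = π(9.21 cm)² = 2.66×10⁻² m².
C = κε₀A/d = 3.40 × 8.85×10⁻¹² × 2.66×10⁻² / 7.68×10⁻³ = 1.04×10⁻¹⁰ F.
σ = Q/A = CV/A = 1.04×10⁻¹⁰ × 25.9 / 2.66×10⁻² = 1.01×10⁻⁷ C/m².

σ ≈ 101 nC/m²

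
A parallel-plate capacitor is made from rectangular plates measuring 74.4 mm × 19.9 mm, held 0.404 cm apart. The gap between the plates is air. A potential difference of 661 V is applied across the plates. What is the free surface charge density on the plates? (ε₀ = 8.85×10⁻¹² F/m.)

A = 74.4 × 19.9 mm² = 1.48×10⁻³ m².
C = ε₀A/d = 8.85×10⁻¹² × 1.48×10⁻³ / 4.04×10⁻³ = 3.24×10⁻¹² F.
σ = Q/A = CV/A = 3.24×10⁻¹² × 661 / 1.48×10⁻³ = 1.45×10⁻⁶ C/m².

σ ≈ 1.45 μC/m²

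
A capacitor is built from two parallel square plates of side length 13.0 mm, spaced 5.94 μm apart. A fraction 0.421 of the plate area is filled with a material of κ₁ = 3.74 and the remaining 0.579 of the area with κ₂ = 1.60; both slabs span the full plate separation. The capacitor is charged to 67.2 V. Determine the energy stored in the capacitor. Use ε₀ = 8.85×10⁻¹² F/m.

U ≈ 1.42 μJ

A = (13.0 mm)² = 1.69×10⁻⁴ m².
Side-by-side slabs ⇒ two capacitors in parallel, each spanning the full gap.
C₁ = κ₁ε₀A₁/d = 3.74 × 8.85×10⁻¹² × 7.11×10⁻⁵ / 5.94×10⁻⁶ = 3.96×10⁻¹⁰ F.
C₂ = κ₂ε₀A₂/d = 1.60 × 8.85×10⁻¹² × 9.79×10⁻⁵ / 5.94×10⁻⁶ = 2.33×10⁻¹⁰ F.
C = C₁ + C₂ = 6.30×10⁻¹⁰ F.
U = ½CV² = ½ × 6.30×10⁻¹⁰ × (67.2)² = 1.42×10⁻⁶ J.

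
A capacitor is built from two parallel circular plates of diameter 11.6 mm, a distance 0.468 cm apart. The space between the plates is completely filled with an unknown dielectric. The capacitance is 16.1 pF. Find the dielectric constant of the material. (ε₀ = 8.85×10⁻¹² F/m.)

A = π(11.6/2 mm)² = 1.06×10⁻⁴ m².
κ = Cd/(ε₀A) = 1.61×10⁻¹¹ × 4.68×10⁻³ / (8.85×10⁻¹² × 1.06×10⁻⁴) = 80.6.

80.6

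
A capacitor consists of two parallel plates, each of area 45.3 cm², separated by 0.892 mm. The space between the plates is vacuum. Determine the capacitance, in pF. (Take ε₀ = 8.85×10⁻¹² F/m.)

C ≈ 44.9 pF

A = 45.3 cm² = 4.53×10⁻³ m².
C = ε₀A/d = 8.85×10⁻¹² × 4.53×10⁻³ / 8.92×10⁻⁴ = 4.49×10⁻¹¹ F.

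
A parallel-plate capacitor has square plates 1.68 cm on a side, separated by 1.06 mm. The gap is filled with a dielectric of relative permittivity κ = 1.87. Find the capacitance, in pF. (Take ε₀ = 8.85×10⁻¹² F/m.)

A = (1.68 cm)² = 2.82×10⁻⁴ m².
C = κε₀A/d = 1.87 × 8.85×10⁻¹² × 2.82×10⁻⁴ / 1.06×10⁻³ = 4.41×10⁻¹² F.

C ≈ 4.41 pF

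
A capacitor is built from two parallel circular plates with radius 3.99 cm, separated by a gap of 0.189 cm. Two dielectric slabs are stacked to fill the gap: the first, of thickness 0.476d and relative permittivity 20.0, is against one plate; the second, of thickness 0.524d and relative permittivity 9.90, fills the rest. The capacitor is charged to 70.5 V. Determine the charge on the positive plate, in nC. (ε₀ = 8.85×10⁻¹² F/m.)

A = π(3.99 cm)² = 5.00×10⁻³ m².
Stacked slabs ⇒ two capacitors in series, each with the full plate area.
C₁ = κ₁ε₀A/d₁ = 20.0 × 8.85×10⁻¹² × 5.00×10⁻³ / 9.00×10⁻⁴ = 9.84×10⁻¹⁰ F.
C₂ = κ₂ε₀A/d₂ = 9.90 × 8.85×10⁻¹² × 5.00×10⁻³ / 9.90×10⁻⁴ = 4.42×10⁻¹⁰ F.
C = (1/C₁ + 1/C₂)⁻¹ = 3.05×10⁻¹⁰ F.
Q = CV = 3.05×10⁻¹⁰ × 70.5 = 2.15×10⁻⁸ C.

Q ≈ 21.5 nC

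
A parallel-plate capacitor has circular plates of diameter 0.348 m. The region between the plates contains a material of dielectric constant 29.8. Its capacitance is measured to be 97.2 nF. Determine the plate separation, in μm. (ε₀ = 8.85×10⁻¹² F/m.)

d ≈ 258 μm

A = π(0.348/2 m)² = 9.51×10⁻² m².
d = κε₀A/C = 29.8 × 8.85×10⁻¹² × 9.51×10⁻² / 9.72×10⁻⁸ = 2.58×10⁻⁴ m.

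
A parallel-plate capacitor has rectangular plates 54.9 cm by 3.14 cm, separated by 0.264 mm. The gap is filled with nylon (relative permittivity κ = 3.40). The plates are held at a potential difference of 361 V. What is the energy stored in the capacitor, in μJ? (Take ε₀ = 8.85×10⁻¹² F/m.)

A = 54.9 × 3.14 cm² = 1.72×10⁻² m².
C = κε₀A/d = 3.40 × 8.85×10⁻¹² × 1.72×10⁻² / 2.64×10⁻⁴ = 1.96×10⁻⁹ F.
U = ½CV² = ½ × 1.96×10⁻⁹ × (361)² = 1.28×10⁻⁴ J.

U ≈ 128 μJ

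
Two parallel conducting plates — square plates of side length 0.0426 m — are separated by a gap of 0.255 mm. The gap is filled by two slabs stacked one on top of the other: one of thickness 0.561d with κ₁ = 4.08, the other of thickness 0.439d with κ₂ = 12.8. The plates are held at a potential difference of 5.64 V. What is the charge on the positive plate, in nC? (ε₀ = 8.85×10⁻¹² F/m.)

2.07 nC

A = (0.0426 m)² = 1.81×10⁻³ m².
Stacked slabs ⇒ two capacitors in series, each with the full plate area.
C₁ = κ₁ε₀A/d₁ = 4.08 × 8.85×10⁻¹² × 1.81×10⁻³ / 1.43×10⁻⁴ = 4.58×10⁻¹⁰ F.
C₂ = κ₂ε₀A/d₂ = 12.8 × 8.85×10⁻¹² × 1.81×10⁻³ / 1.12×10⁻⁴ = 1.84×10⁻⁹ F.
C = (1/C₁ + 1/C₂)⁻¹ = 3.67×10⁻¹⁰ F.
Q = CV = 3.67×10⁻¹⁰ × 5.64 = 2.07×10⁻⁹ C.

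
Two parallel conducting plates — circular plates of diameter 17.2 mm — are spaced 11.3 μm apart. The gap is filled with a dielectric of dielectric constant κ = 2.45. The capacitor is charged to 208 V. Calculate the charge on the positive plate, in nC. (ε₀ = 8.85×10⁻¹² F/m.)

92.7 nC

A = π(17.2/2 mm)² = 2.32×10⁻⁴ m².
C = κε₀A/d = 2.45 × 8.85×10⁻¹² × 2.32×10⁻⁴ / 1.13×10⁻⁵ = 4.46×10⁻¹⁰ F.
Q = CV = 4.46×10⁻¹⁰ × 208 = 9.27×10⁻⁸ C.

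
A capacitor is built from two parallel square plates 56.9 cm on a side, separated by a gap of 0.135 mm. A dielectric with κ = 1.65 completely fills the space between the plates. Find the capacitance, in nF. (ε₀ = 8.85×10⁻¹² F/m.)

A = (56.9 cm)² = 0.324 m².
C = κε₀A/d = 1.65 × 8.85×10⁻¹² × 0.324 / 1.35×10⁻⁴ = 3.50×10⁻⁸ F.

35.0 nF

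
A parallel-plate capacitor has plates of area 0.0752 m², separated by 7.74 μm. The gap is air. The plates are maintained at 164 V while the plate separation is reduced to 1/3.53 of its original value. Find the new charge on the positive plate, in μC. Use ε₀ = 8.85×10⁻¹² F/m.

49.8 μC

Initially C₁ = ε₀A/d = 8.85×10⁻¹² × 7.52×10⁻² / 7.74×10⁻⁶ = 8.60×10⁻⁸ F.
Q₁ = 1.41×10⁻⁵ C.
Battery connected ⇒ V is held fixed. C₂ = 3.53 C₁ and Q = CV, so Q₂/Q₁ = C₂/C₁ = 3.53.
Q₂ = 3.53 × 1.41×10⁻⁵ = 4.98×10⁻⁵ C.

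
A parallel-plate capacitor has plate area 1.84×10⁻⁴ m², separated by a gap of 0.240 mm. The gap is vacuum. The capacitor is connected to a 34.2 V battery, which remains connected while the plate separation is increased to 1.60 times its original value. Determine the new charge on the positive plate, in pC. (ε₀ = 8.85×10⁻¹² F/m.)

Initially C₁ = ε₀A/d = 8.85×10⁻¹² × 1.84×10⁻⁴ / 2.40×10⁻⁴ = 6.79×10⁻¹² F.
Q₁ = 2.32×10⁻¹⁰ C.
Battery connected ⇒ V is held fixed. C₂ = 0.625 C₁ and Q = CV, so Q₂/Q₁ = C₂/C₁ = 0.625.
Q₂ = 0.625 × 2.32×10⁻¹⁰ = 1.45×10⁻¹⁰ C.

Q ≈ 145 pC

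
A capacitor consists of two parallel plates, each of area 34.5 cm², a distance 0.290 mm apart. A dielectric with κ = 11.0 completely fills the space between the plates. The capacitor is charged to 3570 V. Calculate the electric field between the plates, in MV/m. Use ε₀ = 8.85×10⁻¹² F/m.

E = V/d = 3570 / 2.90×10⁻⁴ = 1.23×10⁷ V/m.

12.3 MV/m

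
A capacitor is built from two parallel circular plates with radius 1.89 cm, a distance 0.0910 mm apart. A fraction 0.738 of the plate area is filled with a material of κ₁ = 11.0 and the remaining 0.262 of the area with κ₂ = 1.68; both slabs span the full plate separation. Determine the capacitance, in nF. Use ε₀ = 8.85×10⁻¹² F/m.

0.934 nF

A = π(1.89 cm)² = 1.12×10⁻³ m².
Side-by-side slabs ⇒ two capacitors in parallel, each spanning the full gap.
C₁ = κ₁ε₀A₁/d = 11.0 × 8.85×10⁻¹² × 8.28×10⁻⁴ / 9.10×10⁻⁵ = 8.86×10⁻¹⁰ F.
C₂ = κ₂ε₀A₂/d = 1.68 × 8.85×10⁻¹² × 2.94×10⁻⁴ / 9.10×10⁻⁵ = 4.80×10⁻¹¹ F.
C = C₁ + C₂ = 9.34×10⁻¹⁰ F.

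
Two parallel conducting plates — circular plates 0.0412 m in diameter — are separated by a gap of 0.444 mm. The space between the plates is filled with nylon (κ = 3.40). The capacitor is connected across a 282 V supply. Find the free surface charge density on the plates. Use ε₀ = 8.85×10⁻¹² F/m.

1.91 nC/cm²

A = π(0.0412/2 m)² = 1.33×10⁻³ m².
C = κε₀A/d = 3.40 × 8.85×10⁻¹² × 1.33×10⁻³ / 4.44×10⁻⁴ = 9.03×10⁻¹¹ F.
σ = Q/A = CV/A = 9.03×10⁻¹¹ × 282 / 1.33×10⁻³ = 1.91×10⁻⁵ C/m².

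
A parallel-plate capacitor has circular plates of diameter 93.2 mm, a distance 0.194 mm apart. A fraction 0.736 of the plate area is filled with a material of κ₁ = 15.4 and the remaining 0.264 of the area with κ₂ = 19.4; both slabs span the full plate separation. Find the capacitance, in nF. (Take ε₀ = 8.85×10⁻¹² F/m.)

A = π(93.2/2 mm)² = 6.82×10⁻³ m².
Side-by-side slabs ⇒ two capacitors in parallel, each spanning the full gap.
C₁ = κ₁ε₀A₁/d = 15.4 × 8.85×10⁻¹² × 5.02×10⁻³ / 1.94×10⁻⁴ = 3.53×10⁻⁹ F.
C₂ = κ₂ε₀A₂/d = 19.4 × 8.85×10⁻¹² × 1.80×10⁻³ / 1.94×10⁻⁴ = 1.59×10⁻⁹ F.
C = C₁ + C₂ = 5.12×10⁻⁹ F.

5.12 nF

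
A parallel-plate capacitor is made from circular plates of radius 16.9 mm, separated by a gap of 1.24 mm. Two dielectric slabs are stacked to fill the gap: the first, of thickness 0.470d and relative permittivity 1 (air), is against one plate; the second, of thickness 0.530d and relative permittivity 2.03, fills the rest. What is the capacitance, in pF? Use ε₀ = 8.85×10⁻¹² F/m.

C ≈ 8.76 pF

A = π(16.9 mm)² = 8.97×10⁻⁴ m².
Stacked slabs ⇒ two capacitors in series, each with the full plate area.
C₁ = κ₁ε₀A/d₁ = 1.00 × 8.85×10⁻¹² × 8.97×10⁻⁴ / 5.83×10⁻⁴ = 1.36×10⁻¹¹ F.
C₂ = κ₂ε₀A/d₂ = 2.03 × 8.85×10⁻¹² × 8.97×10⁻⁴ / 6.57×10⁻⁴ = 2.45×10⁻¹¹ F.
C = (1/C₁ + 1/C₂)⁻¹ = 8.76×10⁻¹² F.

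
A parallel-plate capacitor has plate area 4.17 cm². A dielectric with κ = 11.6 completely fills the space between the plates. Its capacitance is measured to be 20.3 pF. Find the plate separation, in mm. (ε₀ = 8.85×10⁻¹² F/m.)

A = 4.17 cm² = 4.17×10⁻⁴ m².
d = κε₀A/C = 11.6 × 8.85×10⁻¹² × 4.17×10⁻⁴ / 2.03×10⁻¹¹ = 2.11×10⁻³ m.

2.11 mm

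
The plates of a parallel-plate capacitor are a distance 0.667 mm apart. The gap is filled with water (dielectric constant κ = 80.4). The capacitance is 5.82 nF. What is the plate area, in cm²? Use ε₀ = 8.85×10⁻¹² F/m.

54.6 cm²

A = Cd/(κε₀) = 5.82×10⁻⁹ × 6.67×10⁻⁴ / (80.4 × 8.85×10⁻¹²) = 5.46×10⁻³ m².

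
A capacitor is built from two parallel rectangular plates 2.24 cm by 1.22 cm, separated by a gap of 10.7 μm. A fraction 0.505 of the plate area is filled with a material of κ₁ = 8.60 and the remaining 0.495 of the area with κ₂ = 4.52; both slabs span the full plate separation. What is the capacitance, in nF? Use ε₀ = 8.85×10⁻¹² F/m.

1.49 nF

A = 2.24 × 1.22 cm² = 2.73×10⁻⁴ m².
Side-by-side slabs ⇒ two capacitors in parallel, each spanning the full gap.
C₁ = κ₁ε₀A₁/d = 8.60 × 8.85×10⁻¹² × 1.38×10⁻⁴ / 1.07×10⁻⁵ = 9.82×10⁻¹⁰ F.
C₂ = κ₂ε₀A₂/d = 4.52 × 8.85×10⁻¹² × 1.35×10⁻⁴ / 1.07×10⁻⁵ = 5.06×10⁻¹⁰ F.
C = C₁ + C₂ = 1.49×10⁻⁹ F.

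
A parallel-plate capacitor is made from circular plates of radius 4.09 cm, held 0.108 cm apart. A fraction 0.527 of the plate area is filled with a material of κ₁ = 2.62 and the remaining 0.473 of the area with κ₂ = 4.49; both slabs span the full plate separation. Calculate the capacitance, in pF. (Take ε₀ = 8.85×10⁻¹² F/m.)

C ≈ 151 pF

A = π(4.09 cm)² = 5.26×10⁻³ m².
Side-by-side slabs ⇒ two capacitors in parallel, each spanning the full gap.
C₁ = κ₁ε₀A₁/d = 2.62 × 8.85×10⁻¹² × 2.77×10⁻³ / 1.08×10⁻³ = 5.95×10⁻¹¹ F.
C₂ = κ₂ε₀A₂/d = 4.49 × 8.85×10⁻¹² × 2.49×10⁻³ / 1.08×10⁻³ = 9.15×10⁻¹¹ F.
C = C₁ + C₂ = 1.51×10⁻¹⁰ F.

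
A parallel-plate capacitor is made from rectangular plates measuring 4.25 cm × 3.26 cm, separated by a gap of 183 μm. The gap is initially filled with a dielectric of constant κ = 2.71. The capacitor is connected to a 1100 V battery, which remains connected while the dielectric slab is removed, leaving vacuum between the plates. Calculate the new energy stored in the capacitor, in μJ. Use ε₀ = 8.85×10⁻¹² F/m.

A = 4.25 × 3.26 cm² = 1.39×10⁻³ m².
Initially C₁ = κε₀A/d = 2.71 × 8.85×10⁻¹² × 1.39×10⁻³ / 1.83×10⁻⁴ = 1.82×10⁻¹⁰ F.
U₁ = 1.10×10⁻⁴ J.
Battery connected ⇒ V is held fixed. C₂ = 0.369 C₁ and U = ½CV², so U₂/U₁ = C₂/C₁ = 0.369.
U₂ = 0.369 × 1.10×10⁻⁴ = 4.05×10⁻⁵ J.

40.5 μJ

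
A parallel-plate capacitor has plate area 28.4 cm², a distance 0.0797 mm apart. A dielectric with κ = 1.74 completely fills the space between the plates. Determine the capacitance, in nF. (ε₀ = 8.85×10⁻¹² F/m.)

C ≈ 0.549 nF

A = 28.4 cm² = 2.84×10⁻³ m².
C = κε₀A/d = 1.74 × 8.85×10⁻¹² × 2.84×10⁻³ / 7.97×10⁻⁵ = 5.49×10⁻¹⁰ F.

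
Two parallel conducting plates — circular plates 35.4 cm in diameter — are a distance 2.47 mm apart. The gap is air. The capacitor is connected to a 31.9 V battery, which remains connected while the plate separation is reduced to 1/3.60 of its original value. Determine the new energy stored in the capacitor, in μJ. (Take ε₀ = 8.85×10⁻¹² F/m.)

U ≈ 0.646 μJ

A = π(35.4/2 cm)² = 9.84×10⁻² m².
Initially C₁ = ε₀A/d = 8.85×10⁻¹² × 9.84×10⁻² / 2.47×10⁻³ = 3.53×10⁻¹⁰ F.
U₁ = 1.79×10⁻⁷ J.
Battery connected ⇒ V is held fixed. C₂ = 3.60 C₁ and U = ½CV², so U₂/U₁ = C₂/C₁ = 3.60.
U₂ = 3.60 × 1.79×10⁻⁷ = 6.46×10⁻⁷ J.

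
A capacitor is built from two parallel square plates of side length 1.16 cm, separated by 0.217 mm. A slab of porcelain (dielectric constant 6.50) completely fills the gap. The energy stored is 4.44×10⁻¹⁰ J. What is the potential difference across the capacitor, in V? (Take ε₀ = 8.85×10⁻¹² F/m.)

A = (1.16 cm)² = 1.35×10⁻⁴ m².
C = κε₀A/d = 6.50 × 8.85×10⁻¹² × 1.35×10⁻⁴ / 2.17×10⁻⁴ = 3.57×10⁻¹¹ F.
V = √(2U/C) = √(2 × 4.44×10⁻¹⁰ / 3.57×10⁻¹¹) = 4.99 V.

4.99 V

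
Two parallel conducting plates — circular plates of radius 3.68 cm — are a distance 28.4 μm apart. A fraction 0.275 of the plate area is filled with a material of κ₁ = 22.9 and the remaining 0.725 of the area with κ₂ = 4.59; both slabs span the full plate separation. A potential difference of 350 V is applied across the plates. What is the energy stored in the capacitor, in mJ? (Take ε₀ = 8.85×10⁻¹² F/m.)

0.782 mJ

A = π(3.68 cm)² = 4.25×10⁻³ m².
Side-by-side slabs ⇒ two capacitors in parallel, each spanning the full gap.
C₁ = κ₁ε₀A₁/d = 22.9 × 8.85×10⁻¹² × 1.17×10⁻³ / 2.84×10⁻⁵ = 8.35×10⁻⁹ F.
C₂ = κ₂ε₀A₂/d = 4.59 × 8.85×10⁻¹² × 3.08×10⁻³ / 2.84×10⁻⁵ = 4.41×10⁻⁹ F.
C = C₁ + C₂ = 1.28×10⁻⁸ F.
U = ½CV² = ½ × 1.28×10⁻⁸ × (350)² = 7.82×10⁻⁴ J.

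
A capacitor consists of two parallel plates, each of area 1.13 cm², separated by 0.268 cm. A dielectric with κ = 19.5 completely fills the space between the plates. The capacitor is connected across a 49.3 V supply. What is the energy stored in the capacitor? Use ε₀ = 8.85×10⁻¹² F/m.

A = 1.13 cm² = 1.13×10⁻⁴ m².
C = κε₀A/d = 19.5 × 8.85×10⁻¹² × 1.13×10⁻⁴ / 2.68×10⁻³ = 7.28×10⁻¹² F.
U = ½CV² = ½ × 7.28×10⁻¹² × (49.3)² = 8.84×10⁻⁹ J.

8.84 nJ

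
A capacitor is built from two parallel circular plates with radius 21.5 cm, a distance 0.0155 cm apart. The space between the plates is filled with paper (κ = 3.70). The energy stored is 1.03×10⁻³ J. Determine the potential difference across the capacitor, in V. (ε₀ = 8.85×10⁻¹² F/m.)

V ≈ 259 V

A = π(21.5 cm)² = 0.145 m².
C = κε₀A/d = 3.70 × 8.85×10⁻¹² × 0.145 / 1.55×10⁻⁴ = 3.07×10⁻⁸ F.
V = √(2U/C) = √(2 × 1.03×10⁻³ / 3.07×10⁻⁸) = 2.59×10² V.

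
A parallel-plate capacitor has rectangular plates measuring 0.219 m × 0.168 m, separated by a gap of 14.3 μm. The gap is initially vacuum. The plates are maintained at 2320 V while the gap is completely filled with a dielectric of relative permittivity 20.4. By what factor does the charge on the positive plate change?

20.4

Battery connected ⇒ V is held fixed.
C₂ = 20.4 C₁ and Q = CV, so Q₂/Q₁ = C₂/C₁ = 20.4.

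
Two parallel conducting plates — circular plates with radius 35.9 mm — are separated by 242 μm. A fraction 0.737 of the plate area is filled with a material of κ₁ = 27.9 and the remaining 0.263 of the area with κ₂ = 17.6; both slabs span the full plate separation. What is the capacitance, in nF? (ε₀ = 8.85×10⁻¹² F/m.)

A = π(35.9 mm)² = 4.05×10⁻³ m².
Side-by-side slabs ⇒ two capacitors in parallel, each spanning the full gap.
C₁ = κ₁ε₀A₁/d = 27.9 × 8.85×10⁻¹² × 2.98×10⁻³ / 2.42×10⁻⁴ = 3.04×10⁻⁹ F.
C₂ = κ₂ε₀A₂/d = 17.6 × 8.85×10⁻¹² × 1.06×10⁻³ / 2.42×10⁻⁴ = 6.85×10⁻¹⁰ F.
C = C₁ + C₂ = 3.73×10⁻⁹ F.

3.73 nF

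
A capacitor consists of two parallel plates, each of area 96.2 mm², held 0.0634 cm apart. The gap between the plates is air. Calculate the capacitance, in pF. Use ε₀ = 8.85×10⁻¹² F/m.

1.34 pF

A = 96.2 mm² = 9.62×10⁻⁵ m².
C = ε₀A/d = 8.85×10⁻¹² × 9.62×10⁻⁵ / 6.34×10⁻⁴ = 1.34×10⁻¹² F.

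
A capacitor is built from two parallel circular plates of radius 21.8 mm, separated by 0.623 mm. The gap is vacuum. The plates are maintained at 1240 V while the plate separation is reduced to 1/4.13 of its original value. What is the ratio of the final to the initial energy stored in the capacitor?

Battery connected ⇒ V is held fixed.
C₂ = 4.13 C₁ and U = ½CV², so U₂/U₁ = C₂/C₁ = 4.13.

U₂/U₁ ≈ 4.13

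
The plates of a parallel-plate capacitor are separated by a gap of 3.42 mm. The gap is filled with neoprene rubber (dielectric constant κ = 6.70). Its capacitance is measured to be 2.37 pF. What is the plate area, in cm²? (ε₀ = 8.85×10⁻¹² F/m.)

A = Cd/(κε₀) = 2.37×10⁻¹² × 3.42×10⁻³ / (6.70 × 8.85×10⁻¹²) = 1.37×10⁻⁴ m².

A ≈ 1.37 cm²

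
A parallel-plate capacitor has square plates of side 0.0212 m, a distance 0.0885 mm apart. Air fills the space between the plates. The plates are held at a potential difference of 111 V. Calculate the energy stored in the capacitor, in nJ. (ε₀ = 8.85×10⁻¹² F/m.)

U ≈ 277 nJ

A = (0.0212 m)² = 4.49×10⁻⁴ m².
C = ε₀A/d = 8.85×10⁻¹² × 4.49×10⁻⁴ / 8.85×10⁻⁵ = 4.49×10⁻¹¹ F.
U = ½CV² = ½ × 4.49×10⁻¹¹ × (111)² = 2.77×10⁻⁷ J.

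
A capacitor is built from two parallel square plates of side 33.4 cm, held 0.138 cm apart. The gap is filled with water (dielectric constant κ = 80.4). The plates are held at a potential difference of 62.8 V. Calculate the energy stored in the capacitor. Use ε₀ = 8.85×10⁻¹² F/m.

A = (33.4 cm)² = 0.112 m².
C = κε₀A/d = 80.4 × 8.85×10⁻¹² × 0.112 / 1.38×10⁻³ = 5.75×10⁻⁸ F.
U = ½CV² = ½ × 5.75×10⁻⁸ × (62.8)² = 1.13×10⁻⁴ J.

U ≈ 113 μJ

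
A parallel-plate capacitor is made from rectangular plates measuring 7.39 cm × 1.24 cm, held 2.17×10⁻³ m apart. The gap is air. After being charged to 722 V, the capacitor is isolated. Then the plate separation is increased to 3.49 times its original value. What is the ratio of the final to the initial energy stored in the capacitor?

3.49

Isolated ⇒ Q is held fixed.
C₂ = 0.287 C₁ and U = Q²/(2C), so U₂/U₁ = C₁/C₂ = 3.49.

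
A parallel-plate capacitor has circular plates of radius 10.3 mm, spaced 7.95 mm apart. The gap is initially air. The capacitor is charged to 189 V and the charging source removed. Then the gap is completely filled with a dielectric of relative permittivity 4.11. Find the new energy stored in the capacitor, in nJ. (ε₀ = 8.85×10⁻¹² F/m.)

A = π(10.3 mm)² = 3.33×10⁻⁴ m².
Initially C₁ = ε₀A/d = 8.85×10⁻¹² × 3.33×10⁻⁴ / 7.95×10⁻³ = 3.71×10⁻¹³ F.
U₁ = 6.63×10⁻⁹ J.
Isolated ⇒ Q is held fixed. C₂ = 4.11 C₁ and U = Q²/(2C), so U₂/U₁ = C₁/C₂ = 0.243.
U₂ = 0.243 × 6.63×10⁻⁹ = 1.61×10⁻⁹ J.

U ≈ 1.61 nJ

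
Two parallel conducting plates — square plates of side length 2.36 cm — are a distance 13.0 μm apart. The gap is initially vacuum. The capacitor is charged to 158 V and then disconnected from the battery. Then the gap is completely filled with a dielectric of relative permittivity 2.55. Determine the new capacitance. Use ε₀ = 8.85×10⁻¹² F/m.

A = (2.36 cm)² = 5.57×10⁻⁴ m².
Initially C₁ = ε₀A/d = 8.85×10⁻¹² × 5.57×10⁻⁴ / 1.30×10⁻⁵ = 3.79×10⁻¹⁰ F.
C = κε₀A/d scales with κ, so C₂/C₁ = κ = 2.55.
C₂ = 2.55 × 3.79×10⁻¹⁰ = 9.67×10⁻¹⁰ F.

C ≈ 0.967 nF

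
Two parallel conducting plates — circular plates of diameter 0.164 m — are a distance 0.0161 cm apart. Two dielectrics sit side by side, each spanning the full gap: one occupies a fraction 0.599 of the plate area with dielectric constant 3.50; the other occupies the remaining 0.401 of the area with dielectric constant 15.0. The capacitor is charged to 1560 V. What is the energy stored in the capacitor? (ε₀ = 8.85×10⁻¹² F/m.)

A = π(0.164/2 m)² = 2.11×10⁻² m².
Side-by-side slabs ⇒ two capacitors in parallel, each spanning the full gap.
C₁ = κ₁ε₀A₁/d = 3.50 × 8.85×10⁻¹² × 1.27×10⁻² / 1.61×10⁻⁴ = 2.43×10⁻⁹ F.
C₂ = κ₂ε₀A₂/d = 15.0 × 8.85×10⁻¹² × 8.47×10⁻³ / 1.61×10⁻⁴ = 6.98×10⁻⁹ F.
C = C₁ + C₂ = 9.42×10⁻⁹ F.
U = ½CV² = ½ × 9.42×10⁻⁹ × (1560)² = 1.15×10⁻² J.

11.5 mJ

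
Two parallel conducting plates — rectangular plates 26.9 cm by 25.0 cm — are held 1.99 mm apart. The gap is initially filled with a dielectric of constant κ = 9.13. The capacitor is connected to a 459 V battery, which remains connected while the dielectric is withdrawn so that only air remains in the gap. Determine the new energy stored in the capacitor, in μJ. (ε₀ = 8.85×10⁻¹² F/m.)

U ≈ 31.5 μJ

A = 26.9 × 25.0 cm² = 6.73×10⁻² m².
Initially C₁ = κε₀A/d = 9.13 × 8.85×10⁻¹² × 6.73×10⁻² / 1.99×10⁻³ = 2.73×10⁻⁹ F.
U₁ = 2.88×10⁻⁴ J.
Battery connected ⇒ V is held fixed. C₂ = 0.110 C₁ and U = ½CV², so U₂/U₁ = C₂/C₁ = 0.110.
U₂ = 0.110 × 2.88×10⁻⁴ = 3.15×10⁻⁵ J.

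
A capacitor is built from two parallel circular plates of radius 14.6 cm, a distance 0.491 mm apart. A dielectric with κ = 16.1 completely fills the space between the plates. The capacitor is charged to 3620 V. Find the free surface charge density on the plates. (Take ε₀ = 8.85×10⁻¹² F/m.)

σ ≈ 105 nC/cm²

A = π(14.6 cm)² = 6.70×10⁻² m².
C = κε₀A/d = 16.1 × 8.85×10⁻¹² × 6.70×10⁻² / 4.91×10⁻⁴ = 1.94×10⁻⁸ F.
σ = Q/A = CV/A = 1.94×10⁻⁸ × 3620 / 6.70×10⁻² = 1.05×10⁻³ C/m².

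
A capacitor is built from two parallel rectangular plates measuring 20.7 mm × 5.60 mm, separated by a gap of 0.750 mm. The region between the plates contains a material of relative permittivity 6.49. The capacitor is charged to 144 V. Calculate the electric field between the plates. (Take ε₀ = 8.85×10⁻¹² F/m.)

E ≈ 192 kV/m

E = V/d = 144 / 7.50×10⁻⁴ = 1.92×10⁵ V/m.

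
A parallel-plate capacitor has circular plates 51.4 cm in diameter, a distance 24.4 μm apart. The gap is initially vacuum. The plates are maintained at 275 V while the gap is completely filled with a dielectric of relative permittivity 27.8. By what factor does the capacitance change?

C = κε₀A/d scales with κ, so C₂/C₁ = κ = 27.8.

C₂/C₁ ≈ 27.8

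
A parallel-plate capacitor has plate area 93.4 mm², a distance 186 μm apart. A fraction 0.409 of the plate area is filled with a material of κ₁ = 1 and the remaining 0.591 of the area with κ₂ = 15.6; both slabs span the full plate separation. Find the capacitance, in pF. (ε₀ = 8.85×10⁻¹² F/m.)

C ≈ 42.8 pF

A = 93.4 mm² = 9.34×10⁻⁵ m².
Side-by-side slabs ⇒ two capacitors in parallel, each spanning the full gap.
C₁ = κ₁ε₀A₁/d = 1.00 × 8.85×10⁻¹² × 3.82×10⁻⁵ / 1.86×10⁻⁴ = 1.82×10⁻¹² F.
C₂ = κ₂ε₀A₂/d = 15.6 × 8.85×10⁻¹² × 5.52×10⁻⁵ / 1.86×10⁻⁴ = 4.10×10⁻¹¹ F.
C = C₁ + C₂ = 4.28×10⁻¹¹ F.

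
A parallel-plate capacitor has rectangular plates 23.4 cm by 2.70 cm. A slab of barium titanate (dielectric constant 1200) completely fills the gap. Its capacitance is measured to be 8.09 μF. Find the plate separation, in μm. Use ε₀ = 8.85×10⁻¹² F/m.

A = 23.4 × 2.70 cm² = 6.32×10⁻³ m².
d = κε₀A/C = 1200 × 8.85×10⁻¹² × 6.32×10⁻³ / 8.09×10⁻⁶ = 8.29×10⁻⁶ m.

8.29 μm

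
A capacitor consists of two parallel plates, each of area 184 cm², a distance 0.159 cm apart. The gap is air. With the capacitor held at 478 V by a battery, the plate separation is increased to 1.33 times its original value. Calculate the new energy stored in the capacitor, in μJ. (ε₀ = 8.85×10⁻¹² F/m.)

8.80 μJ

A = 184 cm² = 1.84×10⁻² m².
Initially C₁ = ε₀A/d = 8.85×10⁻¹² × 1.84×10⁻² / 1.59×10⁻³ = 1.02×10⁻¹⁰ F.
U₁ = 1.17×10⁻⁵ J.
Battery connected ⇒ V is held fixed. C₂ = 0.752 C₁ and U = ½CV², so U₂/U₁ = C₂/C₁ = 0.752.
U₂ = 0.752 × 1.17×10⁻⁵ = 8.80×10⁻⁶ J.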